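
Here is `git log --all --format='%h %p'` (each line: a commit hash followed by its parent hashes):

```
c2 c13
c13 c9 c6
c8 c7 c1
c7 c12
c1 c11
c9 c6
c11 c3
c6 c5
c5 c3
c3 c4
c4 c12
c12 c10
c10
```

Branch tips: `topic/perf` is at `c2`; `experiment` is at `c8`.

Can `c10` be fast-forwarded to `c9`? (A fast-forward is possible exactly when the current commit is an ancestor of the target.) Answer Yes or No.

Yes

A fast-forward from c10 to c9 is possible iff c10 is an ancestor of c9.
Ancestors of c9: {c10, c12, c3, c4, c5, c6, c9}.
c10 is among them, so fast-forward is possible.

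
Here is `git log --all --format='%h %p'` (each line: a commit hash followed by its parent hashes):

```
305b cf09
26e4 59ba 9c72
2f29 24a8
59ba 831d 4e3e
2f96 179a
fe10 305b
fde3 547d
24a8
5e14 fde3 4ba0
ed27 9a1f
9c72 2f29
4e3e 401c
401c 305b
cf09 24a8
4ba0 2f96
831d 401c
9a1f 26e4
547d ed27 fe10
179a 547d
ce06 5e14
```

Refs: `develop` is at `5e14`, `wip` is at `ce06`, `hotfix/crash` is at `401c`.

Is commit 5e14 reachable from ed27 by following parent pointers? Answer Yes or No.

Ancestors of ed27: {24a8, 26e4, 2f29, 305b, 401c, 4e3e, 59ba, 831d, 9a1f, 9c72, cf09, ed27}.
5e14 is not in that set, so it is not an ancestor of ed27.

No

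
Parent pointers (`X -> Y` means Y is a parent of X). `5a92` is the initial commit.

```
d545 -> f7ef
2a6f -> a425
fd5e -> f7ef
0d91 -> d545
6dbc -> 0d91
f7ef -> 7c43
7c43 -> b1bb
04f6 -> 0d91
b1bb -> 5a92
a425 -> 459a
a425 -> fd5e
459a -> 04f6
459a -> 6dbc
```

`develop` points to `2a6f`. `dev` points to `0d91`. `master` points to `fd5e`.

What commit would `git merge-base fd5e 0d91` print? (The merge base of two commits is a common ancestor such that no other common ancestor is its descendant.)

Ancestors of fd5e: {5a92, 7c43, b1bb, f7ef, fd5e}.
Ancestors of 0d91: {0d91, 5a92, 7c43, b1bb, d545, f7ef}.
Common ancestors: {5a92, 7c43, b1bb, f7ef}.
Among these, f7ef is not an ancestor of any other common ancestor — it is the merge base.

f7ef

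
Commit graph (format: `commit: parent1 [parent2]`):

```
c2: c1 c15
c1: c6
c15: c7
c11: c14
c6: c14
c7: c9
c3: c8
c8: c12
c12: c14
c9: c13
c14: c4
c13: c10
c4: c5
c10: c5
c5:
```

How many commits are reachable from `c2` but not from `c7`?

Reachable from c2: {c1, c10, c13, c14, c15, c2, c4, c5, c6, c7, c9}.
Reachable from c7: {c10, c13, c5, c7, c9}.
In c2's history but not c7's: {c1, c14, c15, c2, c4, c6} — 6 commits.

6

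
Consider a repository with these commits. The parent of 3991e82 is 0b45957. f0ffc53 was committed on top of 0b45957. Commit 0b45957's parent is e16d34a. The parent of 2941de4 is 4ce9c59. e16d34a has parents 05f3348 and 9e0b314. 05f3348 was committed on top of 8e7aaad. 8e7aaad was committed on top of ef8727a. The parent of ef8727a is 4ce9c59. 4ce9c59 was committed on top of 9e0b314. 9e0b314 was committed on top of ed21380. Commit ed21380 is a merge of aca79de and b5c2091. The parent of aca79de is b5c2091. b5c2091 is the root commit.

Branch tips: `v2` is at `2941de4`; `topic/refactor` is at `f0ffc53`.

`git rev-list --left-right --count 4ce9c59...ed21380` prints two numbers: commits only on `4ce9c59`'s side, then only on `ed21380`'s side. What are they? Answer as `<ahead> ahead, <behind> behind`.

2 ahead, 0 behind

Reachable from 4ce9c59: {4ce9c59, 9e0b314, aca79de, b5c2091, ed21380}.
Reachable from ed21380: {aca79de, b5c2091, ed21380}.
Only in 4ce9c59's history (ahead): {4ce9c59, 9e0b314} — 2.
Only in ed21380's history (behind): {} — 0.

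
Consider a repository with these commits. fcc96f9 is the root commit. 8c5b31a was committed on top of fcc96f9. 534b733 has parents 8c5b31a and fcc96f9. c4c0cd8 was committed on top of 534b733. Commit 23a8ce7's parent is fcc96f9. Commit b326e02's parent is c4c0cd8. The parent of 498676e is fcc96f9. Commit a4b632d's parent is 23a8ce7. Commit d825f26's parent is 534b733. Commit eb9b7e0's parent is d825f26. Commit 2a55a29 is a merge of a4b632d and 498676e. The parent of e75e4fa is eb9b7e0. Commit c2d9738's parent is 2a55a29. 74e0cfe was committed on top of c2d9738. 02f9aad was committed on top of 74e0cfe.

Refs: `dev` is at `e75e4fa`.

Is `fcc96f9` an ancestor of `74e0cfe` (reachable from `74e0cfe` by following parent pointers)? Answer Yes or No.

Ancestors of 74e0cfe (commits reachable by following parents): {23a8ce7, 2a55a29, 498676e, 74e0cfe, a4b632d, c2d9738, fcc96f9}.
fcc96f9 is in that set, so it is an ancestor of 74e0cfe.

Yes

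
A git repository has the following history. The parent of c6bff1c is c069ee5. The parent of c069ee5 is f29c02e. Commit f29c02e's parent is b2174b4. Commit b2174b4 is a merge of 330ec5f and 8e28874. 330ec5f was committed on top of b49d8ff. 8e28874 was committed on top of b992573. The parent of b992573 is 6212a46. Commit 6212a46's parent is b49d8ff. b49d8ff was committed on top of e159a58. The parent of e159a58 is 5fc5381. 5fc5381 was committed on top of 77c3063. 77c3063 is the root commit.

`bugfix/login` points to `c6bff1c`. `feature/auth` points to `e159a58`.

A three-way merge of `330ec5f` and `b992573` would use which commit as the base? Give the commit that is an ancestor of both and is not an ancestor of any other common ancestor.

b49d8ff

Ancestors of 330ec5f: {330ec5f, 5fc5381, 77c3063, b49d8ff, e159a58}.
Ancestors of b992573: {5fc5381, 6212a46, 77c3063, b49d8ff, b992573, e159a58}.
Common ancestors: {5fc5381, 77c3063, b49d8ff, e159a58}.
Among these, b49d8ff is not an ancestor of any other common ancestor — it is the merge base.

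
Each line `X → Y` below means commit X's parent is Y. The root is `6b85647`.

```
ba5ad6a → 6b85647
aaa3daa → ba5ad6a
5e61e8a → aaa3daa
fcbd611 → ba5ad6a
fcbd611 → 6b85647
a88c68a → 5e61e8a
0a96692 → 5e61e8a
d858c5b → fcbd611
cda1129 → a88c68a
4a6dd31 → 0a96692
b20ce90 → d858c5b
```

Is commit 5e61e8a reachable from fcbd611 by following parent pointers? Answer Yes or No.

Ancestors of fcbd611: {6b85647, ba5ad6a, fcbd611}.
5e61e8a is not in that set, so it is not an ancestor of fcbd611.

No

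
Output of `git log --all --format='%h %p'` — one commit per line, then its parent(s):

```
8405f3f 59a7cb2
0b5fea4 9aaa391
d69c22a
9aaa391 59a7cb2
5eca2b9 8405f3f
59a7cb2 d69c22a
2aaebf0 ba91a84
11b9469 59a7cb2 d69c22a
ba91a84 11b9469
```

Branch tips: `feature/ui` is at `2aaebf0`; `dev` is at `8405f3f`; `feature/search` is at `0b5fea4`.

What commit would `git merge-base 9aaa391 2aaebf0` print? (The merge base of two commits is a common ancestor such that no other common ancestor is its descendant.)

Ancestors of 9aaa391: {59a7cb2, 9aaa391, d69c22a}.
Ancestors of 2aaebf0: {11b9469, 2aaebf0, 59a7cb2, ba91a84, d69c22a}.
Common ancestors: {59a7cb2, d69c22a}.
Among these, 59a7cb2 is not an ancestor of any other common ancestor — it is the merge base.

59a7cb2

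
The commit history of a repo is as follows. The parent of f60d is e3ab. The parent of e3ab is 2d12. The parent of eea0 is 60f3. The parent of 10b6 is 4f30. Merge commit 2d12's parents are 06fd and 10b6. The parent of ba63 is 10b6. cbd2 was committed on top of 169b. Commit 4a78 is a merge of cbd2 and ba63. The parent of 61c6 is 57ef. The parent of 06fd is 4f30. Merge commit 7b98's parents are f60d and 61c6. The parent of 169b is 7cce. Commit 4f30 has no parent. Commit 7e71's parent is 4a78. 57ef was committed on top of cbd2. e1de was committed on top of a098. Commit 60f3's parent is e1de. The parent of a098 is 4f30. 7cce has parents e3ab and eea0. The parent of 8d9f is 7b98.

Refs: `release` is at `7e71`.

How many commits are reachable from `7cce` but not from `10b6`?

Reachable from 7cce: {06fd, 10b6, 2d12, 4f30, 60f3, 7cce, a098, e1de, e3ab, eea0}.
Reachable from 10b6: {10b6, 4f30}.
In 7cce's history but not 10b6's: {06fd, 2d12, 60f3, 7cce, a098, e1de, e3ab, eea0} — 8 commits.

8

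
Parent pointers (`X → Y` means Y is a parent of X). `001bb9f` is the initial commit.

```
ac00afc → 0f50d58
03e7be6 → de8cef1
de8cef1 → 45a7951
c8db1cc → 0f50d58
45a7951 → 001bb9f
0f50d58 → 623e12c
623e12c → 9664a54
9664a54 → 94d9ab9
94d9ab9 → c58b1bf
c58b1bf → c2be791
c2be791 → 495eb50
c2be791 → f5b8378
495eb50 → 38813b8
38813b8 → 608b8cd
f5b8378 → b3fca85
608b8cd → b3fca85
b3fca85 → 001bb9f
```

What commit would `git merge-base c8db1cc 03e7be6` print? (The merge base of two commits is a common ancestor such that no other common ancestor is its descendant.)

001bb9f

Ancestors of c8db1cc: {001bb9f, 0f50d58, 38813b8, 495eb50, 608b8cd, 623e12c, 94d9ab9, 9664a54, b3fca85, c2be791, c58b1bf, c8db1cc, f5b8378}.
Ancestors of 03e7be6: {001bb9f, 03e7be6, 45a7951, de8cef1}.
Common ancestors: {001bb9f}.
The only common ancestor is 001bb9f, so it is the merge base.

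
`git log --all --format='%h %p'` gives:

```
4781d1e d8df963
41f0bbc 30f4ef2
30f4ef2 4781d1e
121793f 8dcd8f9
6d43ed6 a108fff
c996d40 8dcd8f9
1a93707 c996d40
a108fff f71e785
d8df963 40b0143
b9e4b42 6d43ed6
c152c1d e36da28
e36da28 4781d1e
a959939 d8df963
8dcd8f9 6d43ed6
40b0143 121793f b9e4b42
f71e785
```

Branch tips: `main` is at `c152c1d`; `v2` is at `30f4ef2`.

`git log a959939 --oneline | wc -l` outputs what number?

9

Walking parent pointers from a959939: reachable set = {121793f, 40b0143, 6d43ed6, 8dcd8f9, a108fff, a959939, b9e4b42, d8df963, f71e785}.
That is 9 commits.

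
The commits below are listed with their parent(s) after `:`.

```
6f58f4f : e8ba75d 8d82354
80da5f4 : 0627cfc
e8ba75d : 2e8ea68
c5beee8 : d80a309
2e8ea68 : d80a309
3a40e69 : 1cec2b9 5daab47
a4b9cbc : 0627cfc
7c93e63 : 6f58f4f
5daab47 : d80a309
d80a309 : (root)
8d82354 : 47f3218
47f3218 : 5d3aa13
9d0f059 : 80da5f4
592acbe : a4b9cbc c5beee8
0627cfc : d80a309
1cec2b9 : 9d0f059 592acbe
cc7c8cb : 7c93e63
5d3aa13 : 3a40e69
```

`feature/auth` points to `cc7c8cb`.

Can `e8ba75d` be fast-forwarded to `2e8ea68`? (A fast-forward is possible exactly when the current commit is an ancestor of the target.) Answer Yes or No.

No

A fast-forward from e8ba75d to 2e8ea68 is possible iff e8ba75d is an ancestor of 2e8ea68.
Ancestors of 2e8ea68: {2e8ea68, d80a309}.
e8ba75d is not among them, so fast-forward is not possible.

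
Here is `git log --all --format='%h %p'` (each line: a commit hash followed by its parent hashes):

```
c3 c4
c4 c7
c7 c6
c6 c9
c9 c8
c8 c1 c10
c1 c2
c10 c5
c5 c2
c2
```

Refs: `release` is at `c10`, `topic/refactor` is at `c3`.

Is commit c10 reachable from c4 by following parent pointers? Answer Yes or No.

Ancestors of c4 (commits reachable by following parents): {c1, c10, c2, c4, c5, c6, c7, c8, c9}.
c10 is in that set, so it is an ancestor of c4.

Yes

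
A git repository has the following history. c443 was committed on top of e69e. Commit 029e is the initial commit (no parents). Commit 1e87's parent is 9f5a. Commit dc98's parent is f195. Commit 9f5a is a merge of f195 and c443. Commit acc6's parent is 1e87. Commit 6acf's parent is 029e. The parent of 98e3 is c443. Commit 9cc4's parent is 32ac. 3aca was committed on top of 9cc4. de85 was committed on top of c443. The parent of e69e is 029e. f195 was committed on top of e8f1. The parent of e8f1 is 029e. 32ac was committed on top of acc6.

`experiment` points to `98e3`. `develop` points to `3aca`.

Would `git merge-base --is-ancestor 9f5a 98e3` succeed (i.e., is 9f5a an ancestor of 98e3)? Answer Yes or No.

No

Ancestors of 98e3: {029e, 98e3, c443, e69e}.
9f5a is not in that set, so it is not an ancestor of 98e3.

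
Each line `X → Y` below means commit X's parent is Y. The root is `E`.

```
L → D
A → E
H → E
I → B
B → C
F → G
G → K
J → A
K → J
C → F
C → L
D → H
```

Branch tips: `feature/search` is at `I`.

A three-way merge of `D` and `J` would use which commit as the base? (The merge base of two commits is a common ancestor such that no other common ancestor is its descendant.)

Ancestors of D: {D, E, H}.
Ancestors of J: {A, E, J}.
Common ancestors: {E}.
The only common ancestor is E, so it is the merge base.

E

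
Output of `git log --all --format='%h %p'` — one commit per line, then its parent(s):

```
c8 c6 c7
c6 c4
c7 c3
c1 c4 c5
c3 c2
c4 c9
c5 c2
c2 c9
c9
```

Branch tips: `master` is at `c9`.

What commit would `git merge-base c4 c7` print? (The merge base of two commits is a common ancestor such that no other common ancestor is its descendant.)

Ancestors of c4: {c4, c9}.
Ancestors of c7: {c2, c3, c7, c9}.
Common ancestors: {c9}.
The only common ancestor is c9, so it is the merge base.

c9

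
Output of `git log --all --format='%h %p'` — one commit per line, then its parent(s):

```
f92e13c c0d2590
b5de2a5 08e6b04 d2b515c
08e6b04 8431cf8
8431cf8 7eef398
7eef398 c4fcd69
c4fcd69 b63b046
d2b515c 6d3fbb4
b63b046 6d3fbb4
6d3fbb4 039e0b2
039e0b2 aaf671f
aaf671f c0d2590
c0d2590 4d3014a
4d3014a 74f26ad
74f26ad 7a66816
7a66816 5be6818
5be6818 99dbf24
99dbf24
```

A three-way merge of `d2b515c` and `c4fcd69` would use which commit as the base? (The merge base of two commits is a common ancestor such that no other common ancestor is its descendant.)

Ancestors of d2b515c: {039e0b2, 4d3014a, 5be6818, 6d3fbb4, 74f26ad, 7a66816, 99dbf24, aaf671f, c0d2590, d2b515c}.
Ancestors of c4fcd69: {039e0b2, 4d3014a, 5be6818, 6d3fbb4, 74f26ad, 7a66816, 99dbf24, aaf671f, b63b046, c0d2590, c4fcd69}.
Common ancestors: {039e0b2, 4d3014a, 5be6818, 6d3fbb4, 74f26ad, 7a66816, 99dbf24, aaf671f, c0d2590}.
Among these, 6d3fbb4 is not an ancestor of any other common ancestor — it is the merge base.

6d3fbb4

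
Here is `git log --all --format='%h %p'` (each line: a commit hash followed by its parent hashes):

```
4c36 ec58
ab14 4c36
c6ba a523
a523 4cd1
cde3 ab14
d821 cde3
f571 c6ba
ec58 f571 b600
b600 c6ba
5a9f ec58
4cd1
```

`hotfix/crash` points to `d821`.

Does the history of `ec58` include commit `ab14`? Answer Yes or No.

Ancestors of ec58: {4cd1, a523, b600, c6ba, ec58, f571}.
ab14 is not in that set, so it is not an ancestor of ec58.

No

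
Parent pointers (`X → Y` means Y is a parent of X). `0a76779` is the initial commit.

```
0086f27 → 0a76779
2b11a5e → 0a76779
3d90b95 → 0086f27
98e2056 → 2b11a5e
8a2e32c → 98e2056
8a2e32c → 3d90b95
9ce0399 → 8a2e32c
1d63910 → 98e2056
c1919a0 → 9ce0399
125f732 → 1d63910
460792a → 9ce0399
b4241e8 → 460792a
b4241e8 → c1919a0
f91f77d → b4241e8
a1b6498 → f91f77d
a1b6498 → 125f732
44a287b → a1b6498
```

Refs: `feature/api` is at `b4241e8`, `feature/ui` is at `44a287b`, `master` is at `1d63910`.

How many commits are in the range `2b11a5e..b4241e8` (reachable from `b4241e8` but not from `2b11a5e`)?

8

Reachable from b4241e8: {0086f27, 0a76779, 2b11a5e, 3d90b95, 460792a, 8a2e32c, 98e2056, 9ce0399, b4241e8, c1919a0}.
Reachable from 2b11a5e: {0a76779, 2b11a5e}.
In b4241e8's history but not 2b11a5e's: {0086f27, 3d90b95, 460792a, 8a2e32c, 98e2056, 9ce0399, b4241e8, c1919a0} — 8 commits.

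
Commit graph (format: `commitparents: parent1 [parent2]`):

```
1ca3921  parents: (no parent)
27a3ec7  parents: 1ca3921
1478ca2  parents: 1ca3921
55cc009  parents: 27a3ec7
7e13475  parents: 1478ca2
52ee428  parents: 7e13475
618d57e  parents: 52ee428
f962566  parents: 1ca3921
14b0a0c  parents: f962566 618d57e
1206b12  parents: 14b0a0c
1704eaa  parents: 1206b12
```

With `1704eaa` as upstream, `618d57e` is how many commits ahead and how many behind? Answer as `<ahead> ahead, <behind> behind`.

Reachable from 618d57e: {1478ca2, 1ca3921, 52ee428, 618d57e, 7e13475}.
Reachable from 1704eaa: {1206b12, 1478ca2, 14b0a0c, 1704eaa, 1ca3921, 52ee428, 618d57e, 7e13475, f962566}.
Only in 618d57e's history (ahead): {} — 0.
Only in 1704eaa's history (behind): {1206b12, 14b0a0c, 1704eaa, f962566} — 4.

0 ahead, 4 behind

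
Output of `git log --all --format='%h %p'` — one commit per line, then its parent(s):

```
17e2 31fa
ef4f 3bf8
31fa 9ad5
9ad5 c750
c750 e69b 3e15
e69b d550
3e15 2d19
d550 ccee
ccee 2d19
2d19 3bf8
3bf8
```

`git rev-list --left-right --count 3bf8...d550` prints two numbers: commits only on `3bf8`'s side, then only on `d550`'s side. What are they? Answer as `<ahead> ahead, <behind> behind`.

Reachable from 3bf8: {3bf8}.
Reachable from d550: {2d19, 3bf8, ccee, d550}.
Only in 3bf8's history (ahead): {} — 0.
Only in d550's history (behind): {2d19, ccee, d550} — 3.

0 ahead, 3 behind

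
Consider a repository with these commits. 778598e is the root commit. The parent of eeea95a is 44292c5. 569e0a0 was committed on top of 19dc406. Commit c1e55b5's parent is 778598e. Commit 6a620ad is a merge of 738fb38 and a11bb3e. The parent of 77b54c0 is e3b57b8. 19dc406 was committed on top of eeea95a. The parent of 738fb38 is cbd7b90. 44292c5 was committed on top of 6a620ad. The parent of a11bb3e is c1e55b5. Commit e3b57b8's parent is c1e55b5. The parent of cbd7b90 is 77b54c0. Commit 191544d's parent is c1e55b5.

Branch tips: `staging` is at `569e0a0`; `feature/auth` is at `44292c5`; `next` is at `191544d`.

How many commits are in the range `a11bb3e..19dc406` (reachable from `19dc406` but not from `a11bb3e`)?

Reachable from 19dc406: {19dc406, 44292c5, 6a620ad, 738fb38, 778598e, 77b54c0, a11bb3e, c1e55b5, cbd7b90, e3b57b8, eeea95a}.
Reachable from a11bb3e: {778598e, a11bb3e, c1e55b5}.
In 19dc406's history but not a11bb3e's: {19dc406, 44292c5, 6a620ad, 738fb38, 77b54c0, cbd7b90, e3b57b8, eeea95a} — 8 commits.

8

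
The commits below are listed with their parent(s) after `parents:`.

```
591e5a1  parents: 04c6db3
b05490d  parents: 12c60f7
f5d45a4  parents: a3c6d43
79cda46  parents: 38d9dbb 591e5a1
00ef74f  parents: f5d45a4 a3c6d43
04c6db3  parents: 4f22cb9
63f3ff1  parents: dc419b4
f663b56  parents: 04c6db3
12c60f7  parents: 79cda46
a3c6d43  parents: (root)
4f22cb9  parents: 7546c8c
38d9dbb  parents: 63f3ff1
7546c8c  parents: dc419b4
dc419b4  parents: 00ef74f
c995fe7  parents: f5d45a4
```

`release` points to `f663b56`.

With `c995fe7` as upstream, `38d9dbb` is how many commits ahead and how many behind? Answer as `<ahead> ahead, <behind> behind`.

Reachable from 38d9dbb: {00ef74f, 38d9dbb, 63f3ff1, a3c6d43, dc419b4, f5d45a4}.
Reachable from c995fe7: {a3c6d43, c995fe7, f5d45a4}.
Only in 38d9dbb's history (ahead): {00ef74f, 38d9dbb, 63f3ff1, dc419b4} — 4.
Only in c995fe7's history (behind): {c995fe7} — 1.

4 ahead, 1 behind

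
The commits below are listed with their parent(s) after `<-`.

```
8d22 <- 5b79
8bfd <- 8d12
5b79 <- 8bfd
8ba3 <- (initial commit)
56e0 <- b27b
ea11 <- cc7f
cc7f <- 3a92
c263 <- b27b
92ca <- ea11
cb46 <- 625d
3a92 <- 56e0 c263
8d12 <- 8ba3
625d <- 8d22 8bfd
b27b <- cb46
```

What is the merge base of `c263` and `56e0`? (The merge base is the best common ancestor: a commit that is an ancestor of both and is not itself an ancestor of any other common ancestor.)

b27b

Ancestors of c263: {5b79, 625d, 8ba3, 8bfd, 8d12, 8d22, b27b, c263, cb46}.
Ancestors of 56e0: {56e0, 5b79, 625d, 8ba3, 8bfd, 8d12, 8d22, b27b, cb46}.
Common ancestors: {5b79, 625d, 8ba3, 8bfd, 8d12, 8d22, b27b, cb46}.
Among these, b27b is not an ancestor of any other common ancestor — it is the merge base.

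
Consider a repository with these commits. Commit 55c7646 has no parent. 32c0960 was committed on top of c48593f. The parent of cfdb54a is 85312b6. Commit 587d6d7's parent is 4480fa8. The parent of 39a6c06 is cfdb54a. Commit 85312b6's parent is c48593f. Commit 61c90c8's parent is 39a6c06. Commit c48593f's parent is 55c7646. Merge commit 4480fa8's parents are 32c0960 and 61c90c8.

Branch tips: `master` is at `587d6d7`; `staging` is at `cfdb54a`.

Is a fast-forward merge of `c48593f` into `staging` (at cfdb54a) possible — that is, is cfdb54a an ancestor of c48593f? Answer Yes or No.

No

A fast-forward from cfdb54a to c48593f is possible iff cfdb54a is an ancestor of c48593f.
Ancestors of c48593f: {55c7646, c48593f}.
cfdb54a is not among them, so fast-forward is not possible.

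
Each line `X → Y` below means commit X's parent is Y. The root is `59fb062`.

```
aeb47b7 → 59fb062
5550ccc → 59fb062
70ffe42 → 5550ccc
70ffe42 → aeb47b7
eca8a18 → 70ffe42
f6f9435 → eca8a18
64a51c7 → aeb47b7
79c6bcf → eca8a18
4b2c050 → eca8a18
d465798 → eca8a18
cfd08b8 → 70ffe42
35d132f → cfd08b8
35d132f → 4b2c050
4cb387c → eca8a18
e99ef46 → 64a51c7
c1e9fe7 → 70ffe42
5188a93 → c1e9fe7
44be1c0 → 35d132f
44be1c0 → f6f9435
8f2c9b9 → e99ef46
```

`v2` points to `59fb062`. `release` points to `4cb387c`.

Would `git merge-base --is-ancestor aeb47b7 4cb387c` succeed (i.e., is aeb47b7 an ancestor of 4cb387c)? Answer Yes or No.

Yes

Ancestors of 4cb387c (commits reachable by following parents): {4cb387c, 5550ccc, 59fb062, 70ffe42, aeb47b7, eca8a18}.
aeb47b7 is in that set, so it is an ancestor of 4cb387c.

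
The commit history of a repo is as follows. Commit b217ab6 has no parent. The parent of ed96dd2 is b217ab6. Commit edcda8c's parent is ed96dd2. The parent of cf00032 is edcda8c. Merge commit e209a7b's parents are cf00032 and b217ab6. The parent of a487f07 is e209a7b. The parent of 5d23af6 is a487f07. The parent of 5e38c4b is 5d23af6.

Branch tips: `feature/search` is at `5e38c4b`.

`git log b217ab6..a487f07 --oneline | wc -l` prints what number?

Reachable from a487f07: {a487f07, b217ab6, cf00032, e209a7b, ed96dd2, edcda8c}.
Reachable from b217ab6: {b217ab6}.
In a487f07's history but not b217ab6's: {a487f07, cf00032, e209a7b, ed96dd2, edcda8c} — 5 commits.

5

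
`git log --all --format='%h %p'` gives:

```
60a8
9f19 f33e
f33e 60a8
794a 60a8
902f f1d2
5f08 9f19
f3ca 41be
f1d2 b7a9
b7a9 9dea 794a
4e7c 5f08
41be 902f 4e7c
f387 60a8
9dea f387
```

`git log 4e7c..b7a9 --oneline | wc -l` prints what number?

4

Reachable from b7a9: {60a8, 794a, 9dea, b7a9, f387}.
Reachable from 4e7c: {4e7c, 5f08, 60a8, 9f19, f33e}.
In b7a9's history but not 4e7c's: {794a, 9dea, b7a9, f387} — 4 commits.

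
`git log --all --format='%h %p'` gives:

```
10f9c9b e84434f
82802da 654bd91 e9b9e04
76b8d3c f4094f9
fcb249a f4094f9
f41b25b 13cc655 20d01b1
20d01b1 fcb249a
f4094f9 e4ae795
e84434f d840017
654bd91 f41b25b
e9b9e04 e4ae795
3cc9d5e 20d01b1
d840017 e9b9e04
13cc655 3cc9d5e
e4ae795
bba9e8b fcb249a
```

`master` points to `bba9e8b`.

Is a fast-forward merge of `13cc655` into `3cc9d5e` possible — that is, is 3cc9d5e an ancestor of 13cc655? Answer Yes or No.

A fast-forward from 3cc9d5e to 13cc655 is possible iff 3cc9d5e is an ancestor of 13cc655.
Ancestors of 13cc655: {13cc655, 20d01b1, 3cc9d5e, e4ae795, f4094f9, fcb249a}.
3cc9d5e is among them, so fast-forward is possible.

Yes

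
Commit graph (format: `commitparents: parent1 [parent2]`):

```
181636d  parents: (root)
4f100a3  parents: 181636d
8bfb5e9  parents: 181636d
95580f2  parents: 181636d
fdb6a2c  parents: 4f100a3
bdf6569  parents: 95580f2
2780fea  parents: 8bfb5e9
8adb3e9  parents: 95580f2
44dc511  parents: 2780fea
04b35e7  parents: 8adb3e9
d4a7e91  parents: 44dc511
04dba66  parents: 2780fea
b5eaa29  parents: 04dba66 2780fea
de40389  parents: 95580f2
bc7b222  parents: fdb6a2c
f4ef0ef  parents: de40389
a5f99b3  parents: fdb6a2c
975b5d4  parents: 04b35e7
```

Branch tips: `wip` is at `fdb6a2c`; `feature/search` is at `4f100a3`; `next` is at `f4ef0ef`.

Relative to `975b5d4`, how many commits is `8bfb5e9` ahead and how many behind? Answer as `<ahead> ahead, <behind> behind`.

Reachable from 8bfb5e9: {181636d, 8bfb5e9}.
Reachable from 975b5d4: {04b35e7, 181636d, 8adb3e9, 95580f2, 975b5d4}.
Only in 8bfb5e9's history (ahead): {8bfb5e9} — 1.
Only in 975b5d4's history (behind): {04b35e7, 8adb3e9, 95580f2, 975b5d4} — 4.

1 ahead, 4 behind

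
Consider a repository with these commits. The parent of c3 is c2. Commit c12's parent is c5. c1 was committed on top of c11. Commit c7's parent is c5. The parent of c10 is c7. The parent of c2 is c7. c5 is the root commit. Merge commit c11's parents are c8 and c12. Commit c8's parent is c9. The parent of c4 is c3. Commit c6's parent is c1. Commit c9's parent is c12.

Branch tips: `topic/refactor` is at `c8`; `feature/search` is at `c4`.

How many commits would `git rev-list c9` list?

3

Walking parent pointers from c9: reachable set = {c12, c5, c9}.
That is 3 commits.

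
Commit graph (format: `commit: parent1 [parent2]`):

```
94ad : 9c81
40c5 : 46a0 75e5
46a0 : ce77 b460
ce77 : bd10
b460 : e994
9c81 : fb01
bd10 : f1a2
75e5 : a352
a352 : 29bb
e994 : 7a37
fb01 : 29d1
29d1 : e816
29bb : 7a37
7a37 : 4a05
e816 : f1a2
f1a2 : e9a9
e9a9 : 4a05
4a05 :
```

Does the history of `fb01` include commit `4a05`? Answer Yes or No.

Yes

Ancestors of fb01 (commits reachable by following parents): {29d1, 4a05, e816, e9a9, f1a2, fb01}.
4a05 is in that set, so it is an ancestor of fb01.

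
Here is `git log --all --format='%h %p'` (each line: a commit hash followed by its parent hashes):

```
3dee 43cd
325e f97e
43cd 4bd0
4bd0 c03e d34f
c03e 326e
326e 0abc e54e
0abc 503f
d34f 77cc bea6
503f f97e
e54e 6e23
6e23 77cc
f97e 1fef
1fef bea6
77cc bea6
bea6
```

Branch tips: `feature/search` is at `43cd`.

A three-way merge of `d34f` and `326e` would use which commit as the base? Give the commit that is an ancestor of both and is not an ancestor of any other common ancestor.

77cc

Ancestors of d34f: {77cc, bea6, d34f}.
Ancestors of 326e: {0abc, 1fef, 326e, 503f, 6e23, 77cc, bea6, e54e, f97e}.
Common ancestors: {77cc, bea6}.
Among these, 77cc is not an ancestor of any other common ancestor — it is the merge base.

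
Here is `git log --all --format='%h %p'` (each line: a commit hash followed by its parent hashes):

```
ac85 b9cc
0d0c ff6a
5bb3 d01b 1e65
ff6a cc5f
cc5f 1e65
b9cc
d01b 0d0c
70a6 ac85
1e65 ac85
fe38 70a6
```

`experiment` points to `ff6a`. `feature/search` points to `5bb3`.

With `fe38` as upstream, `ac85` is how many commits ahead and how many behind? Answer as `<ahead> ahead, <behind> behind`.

0 ahead, 2 behind

Reachable from ac85: {ac85, b9cc}.
Reachable from fe38: {70a6, ac85, b9cc, fe38}.
Only in ac85's history (ahead): {} — 0.
Only in fe38's history (behind): {70a6, fe38} — 2.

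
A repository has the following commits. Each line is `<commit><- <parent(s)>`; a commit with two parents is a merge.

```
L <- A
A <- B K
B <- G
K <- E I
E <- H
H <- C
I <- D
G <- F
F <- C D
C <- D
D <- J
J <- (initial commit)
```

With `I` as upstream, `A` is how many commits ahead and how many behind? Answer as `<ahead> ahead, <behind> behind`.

8 ahead, 0 behind

Reachable from A: {A, B, C, D, E, F, G, H, I, J, K}.
Reachable from I: {D, I, J}.
Only in A's history (ahead): {A, B, C, E, F, G, H, K} — 8.
Only in I's history (behind): {} — 0.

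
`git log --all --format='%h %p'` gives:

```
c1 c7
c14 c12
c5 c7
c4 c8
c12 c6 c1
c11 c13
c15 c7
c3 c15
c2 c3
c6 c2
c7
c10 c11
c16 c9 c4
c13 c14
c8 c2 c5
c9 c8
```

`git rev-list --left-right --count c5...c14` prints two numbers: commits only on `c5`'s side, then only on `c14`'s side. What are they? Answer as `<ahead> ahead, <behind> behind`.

Reachable from c5: {c5, c7}.
Reachable from c14: {c1, c12, c14, c15, c2, c3, c6, c7}.
Only in c5's history (ahead): {c5} — 1.
Only in c14's history (behind): {c1, c12, c14, c15, c2, c3, c6} — 7.

1 ahead, 7 behind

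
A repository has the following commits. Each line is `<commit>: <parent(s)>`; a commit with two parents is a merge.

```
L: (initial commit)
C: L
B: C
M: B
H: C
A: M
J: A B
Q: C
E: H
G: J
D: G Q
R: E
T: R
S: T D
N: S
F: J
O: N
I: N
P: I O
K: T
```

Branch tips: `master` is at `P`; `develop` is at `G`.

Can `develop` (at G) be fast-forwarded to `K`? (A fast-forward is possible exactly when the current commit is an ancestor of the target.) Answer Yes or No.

A fast-forward from G to K is possible iff G is an ancestor of K.
Ancestors of K: {C, E, H, K, L, R, T}.
G is not among them, so fast-forward is not possible.

No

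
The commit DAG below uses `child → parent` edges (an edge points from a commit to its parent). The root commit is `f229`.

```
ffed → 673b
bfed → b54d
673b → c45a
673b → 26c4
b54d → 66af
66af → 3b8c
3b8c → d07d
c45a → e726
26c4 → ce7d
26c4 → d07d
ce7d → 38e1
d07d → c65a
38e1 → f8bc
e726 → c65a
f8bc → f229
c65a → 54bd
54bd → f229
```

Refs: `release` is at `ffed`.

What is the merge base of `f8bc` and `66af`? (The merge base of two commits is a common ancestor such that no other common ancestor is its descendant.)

Ancestors of f8bc: {f229, f8bc}.
Ancestors of 66af: {3b8c, 54bd, 66af, c65a, d07d, f229}.
Common ancestors: {f229}.
The only common ancestor is f229, so it is the merge base.

f229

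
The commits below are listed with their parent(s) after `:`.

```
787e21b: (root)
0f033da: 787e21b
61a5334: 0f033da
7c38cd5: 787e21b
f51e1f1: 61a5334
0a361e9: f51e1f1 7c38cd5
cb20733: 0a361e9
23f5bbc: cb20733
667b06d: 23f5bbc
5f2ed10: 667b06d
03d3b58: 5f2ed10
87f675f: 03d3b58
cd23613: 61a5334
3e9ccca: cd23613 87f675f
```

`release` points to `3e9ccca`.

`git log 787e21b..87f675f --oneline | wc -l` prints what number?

11

Reachable from 87f675f: {03d3b58, 0a361e9, 0f033da, 23f5bbc, 5f2ed10, 61a5334, 667b06d, 787e21b, 7c38cd5, 87f675f, cb20733, f51e1f1}.
Reachable from 787e21b: {787e21b}.
In 87f675f's history but not 787e21b's: {03d3b58, 0a361e9, 0f033da, 23f5bbc, 5f2ed10, 61a5334, 667b06d, 7c38cd5, 87f675f, cb20733, f51e1f1} — 11 commits.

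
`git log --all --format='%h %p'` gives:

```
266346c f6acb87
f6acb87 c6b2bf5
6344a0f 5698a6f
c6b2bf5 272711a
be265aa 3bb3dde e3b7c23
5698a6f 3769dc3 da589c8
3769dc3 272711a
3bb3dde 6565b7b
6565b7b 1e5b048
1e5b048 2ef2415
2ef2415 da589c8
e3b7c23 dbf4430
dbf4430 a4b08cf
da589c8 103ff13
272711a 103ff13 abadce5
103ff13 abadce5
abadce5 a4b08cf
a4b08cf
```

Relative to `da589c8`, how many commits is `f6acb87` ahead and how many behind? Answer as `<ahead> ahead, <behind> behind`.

3 ahead, 1 behind

Reachable from f6acb87: {103ff13, 272711a, a4b08cf, abadce5, c6b2bf5, f6acb87}.
Reachable from da589c8: {103ff13, a4b08cf, abadce5, da589c8}.
Only in f6acb87's history (ahead): {272711a, c6b2bf5, f6acb87} — 3.
Only in da589c8's history (behind): {da589c8} — 1.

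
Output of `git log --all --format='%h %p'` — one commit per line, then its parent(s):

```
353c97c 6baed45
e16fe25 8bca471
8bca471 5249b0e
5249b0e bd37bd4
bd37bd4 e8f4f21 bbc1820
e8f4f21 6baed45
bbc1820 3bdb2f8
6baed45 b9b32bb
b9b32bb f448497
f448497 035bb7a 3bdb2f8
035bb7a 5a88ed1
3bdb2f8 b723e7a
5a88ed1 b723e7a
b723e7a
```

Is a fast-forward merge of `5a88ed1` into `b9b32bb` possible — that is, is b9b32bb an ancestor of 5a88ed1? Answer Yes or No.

No

A fast-forward from b9b32bb to 5a88ed1 is possible iff b9b32bb is an ancestor of 5a88ed1.
Ancestors of 5a88ed1: {5a88ed1, b723e7a}.
b9b32bb is not among them, so fast-forward is not possible.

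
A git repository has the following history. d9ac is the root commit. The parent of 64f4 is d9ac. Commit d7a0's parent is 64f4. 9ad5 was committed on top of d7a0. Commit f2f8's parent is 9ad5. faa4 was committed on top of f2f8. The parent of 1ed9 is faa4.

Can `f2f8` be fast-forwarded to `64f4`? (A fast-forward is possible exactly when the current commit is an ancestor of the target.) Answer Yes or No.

A fast-forward from f2f8 to 64f4 is possible iff f2f8 is an ancestor of 64f4.
Ancestors of 64f4: {64f4, d9ac}.
f2f8 is not among them, so fast-forward is not possible.

No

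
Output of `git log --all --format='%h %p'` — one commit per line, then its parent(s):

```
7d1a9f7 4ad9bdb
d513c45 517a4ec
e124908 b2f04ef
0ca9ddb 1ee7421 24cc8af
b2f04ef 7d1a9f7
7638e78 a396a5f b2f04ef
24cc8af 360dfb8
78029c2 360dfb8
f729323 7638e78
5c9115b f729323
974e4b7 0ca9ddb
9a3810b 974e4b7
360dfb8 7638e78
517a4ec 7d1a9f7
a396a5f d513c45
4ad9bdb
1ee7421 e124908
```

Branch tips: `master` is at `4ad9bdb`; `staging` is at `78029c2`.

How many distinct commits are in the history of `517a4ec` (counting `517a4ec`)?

3

Walking parent pointers from 517a4ec: reachable set = {4ad9bdb, 517a4ec, 7d1a9f7}.
That is 3 commits.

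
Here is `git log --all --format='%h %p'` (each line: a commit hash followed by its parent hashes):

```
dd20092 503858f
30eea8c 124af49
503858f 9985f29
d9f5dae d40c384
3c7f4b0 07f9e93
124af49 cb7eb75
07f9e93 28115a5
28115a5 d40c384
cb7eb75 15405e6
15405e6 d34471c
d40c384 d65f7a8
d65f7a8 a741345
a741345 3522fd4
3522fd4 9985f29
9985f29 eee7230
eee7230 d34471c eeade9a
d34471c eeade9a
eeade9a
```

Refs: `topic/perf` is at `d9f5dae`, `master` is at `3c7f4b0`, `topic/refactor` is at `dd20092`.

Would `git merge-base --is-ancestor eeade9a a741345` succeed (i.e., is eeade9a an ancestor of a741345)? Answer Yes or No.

Yes

Ancestors of a741345 (commits reachable by following parents): {3522fd4, 9985f29, a741345, d34471c, eeade9a, eee7230}.
eeade9a is in that set, so it is an ancestor of a741345.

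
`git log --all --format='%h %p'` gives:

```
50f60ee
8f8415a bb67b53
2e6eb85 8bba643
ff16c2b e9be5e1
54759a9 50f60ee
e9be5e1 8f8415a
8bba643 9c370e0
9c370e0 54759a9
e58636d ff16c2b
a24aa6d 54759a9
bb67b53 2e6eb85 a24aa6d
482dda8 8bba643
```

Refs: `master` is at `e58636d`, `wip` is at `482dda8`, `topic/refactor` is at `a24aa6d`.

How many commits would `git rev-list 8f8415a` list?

8

Walking parent pointers from 8f8415a: reachable set = {2e6eb85, 50f60ee, 54759a9, 8bba643, 8f8415a, 9c370e0, a24aa6d, bb67b53}.
That is 8 commits.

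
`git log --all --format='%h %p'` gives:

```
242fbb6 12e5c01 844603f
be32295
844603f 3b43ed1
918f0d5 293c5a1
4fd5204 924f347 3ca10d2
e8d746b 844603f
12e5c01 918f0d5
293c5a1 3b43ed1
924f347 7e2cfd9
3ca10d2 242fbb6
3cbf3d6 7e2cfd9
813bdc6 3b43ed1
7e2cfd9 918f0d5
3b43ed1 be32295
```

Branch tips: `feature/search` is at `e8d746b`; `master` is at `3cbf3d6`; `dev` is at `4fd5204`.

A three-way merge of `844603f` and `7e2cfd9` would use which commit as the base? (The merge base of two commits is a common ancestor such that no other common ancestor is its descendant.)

3b43ed1

Ancestors of 844603f: {3b43ed1, 844603f, be32295}.
Ancestors of 7e2cfd9: {293c5a1, 3b43ed1, 7e2cfd9, 918f0d5, be32295}.
Common ancestors: {3b43ed1, be32295}.
Among these, 3b43ed1 is not an ancestor of any other common ancestor — it is the merge base.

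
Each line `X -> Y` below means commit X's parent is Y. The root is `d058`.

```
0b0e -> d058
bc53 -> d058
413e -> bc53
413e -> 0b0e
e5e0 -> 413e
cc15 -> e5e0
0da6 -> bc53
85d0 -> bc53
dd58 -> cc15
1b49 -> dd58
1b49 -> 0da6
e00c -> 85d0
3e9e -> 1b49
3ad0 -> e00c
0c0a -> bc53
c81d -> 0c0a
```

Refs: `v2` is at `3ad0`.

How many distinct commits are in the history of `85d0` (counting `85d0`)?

Walking parent pointers from 85d0: reachable set = {85d0, bc53, d058}.
That is 3 commits.

3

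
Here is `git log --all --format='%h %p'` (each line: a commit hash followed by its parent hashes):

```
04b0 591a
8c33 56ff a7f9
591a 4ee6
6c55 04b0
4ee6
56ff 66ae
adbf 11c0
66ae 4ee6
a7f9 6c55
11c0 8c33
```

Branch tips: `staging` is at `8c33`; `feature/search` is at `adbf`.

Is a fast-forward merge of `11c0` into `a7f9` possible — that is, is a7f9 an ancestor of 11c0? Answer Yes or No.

A fast-forward from a7f9 to 11c0 is possible iff a7f9 is an ancestor of 11c0.
Ancestors of 11c0: {04b0, 11c0, 4ee6, 56ff, 591a, 66ae, 6c55, 8c33, a7f9}.
a7f9 is among them, so fast-forward is possible.

Yes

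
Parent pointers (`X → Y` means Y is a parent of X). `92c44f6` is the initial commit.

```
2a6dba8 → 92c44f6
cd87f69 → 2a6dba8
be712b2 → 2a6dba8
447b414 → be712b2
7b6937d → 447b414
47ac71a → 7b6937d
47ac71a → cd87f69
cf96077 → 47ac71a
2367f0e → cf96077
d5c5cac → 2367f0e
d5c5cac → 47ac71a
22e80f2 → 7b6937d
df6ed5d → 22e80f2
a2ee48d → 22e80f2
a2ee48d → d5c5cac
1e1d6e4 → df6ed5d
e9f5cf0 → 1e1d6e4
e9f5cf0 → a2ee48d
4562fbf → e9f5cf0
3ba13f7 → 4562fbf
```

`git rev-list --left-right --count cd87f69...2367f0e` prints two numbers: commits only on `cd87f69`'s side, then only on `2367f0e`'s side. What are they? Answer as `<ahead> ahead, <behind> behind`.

Reachable from cd87f69: {2a6dba8, 92c44f6, cd87f69}.
Reachable from 2367f0e: {2367f0e, 2a6dba8, 447b414, 47ac71a, 7b6937d, 92c44f6, be712b2, cd87f69, cf96077}.
Only in cd87f69's history (ahead): {} — 0.
Only in 2367f0e's history (behind): {2367f0e, 447b414, 47ac71a, 7b6937d, be712b2, cf96077} — 6.

0 ahead, 6 behind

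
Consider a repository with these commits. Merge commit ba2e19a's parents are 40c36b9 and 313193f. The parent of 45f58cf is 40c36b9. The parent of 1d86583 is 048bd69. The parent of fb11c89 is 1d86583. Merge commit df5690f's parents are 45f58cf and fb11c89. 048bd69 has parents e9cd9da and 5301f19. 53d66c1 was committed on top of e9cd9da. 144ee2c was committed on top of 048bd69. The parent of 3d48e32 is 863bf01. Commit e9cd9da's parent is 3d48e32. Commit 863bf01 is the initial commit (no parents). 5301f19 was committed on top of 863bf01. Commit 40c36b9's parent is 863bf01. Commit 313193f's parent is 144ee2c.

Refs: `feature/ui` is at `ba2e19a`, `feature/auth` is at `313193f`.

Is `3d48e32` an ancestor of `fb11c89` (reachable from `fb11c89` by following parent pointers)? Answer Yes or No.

Yes

Ancestors of fb11c89 (commits reachable by following parents): {048bd69, 1d86583, 3d48e32, 5301f19, 863bf01, e9cd9da, fb11c89}.
3d48e32 is in that set, so it is an ancestor of fb11c89.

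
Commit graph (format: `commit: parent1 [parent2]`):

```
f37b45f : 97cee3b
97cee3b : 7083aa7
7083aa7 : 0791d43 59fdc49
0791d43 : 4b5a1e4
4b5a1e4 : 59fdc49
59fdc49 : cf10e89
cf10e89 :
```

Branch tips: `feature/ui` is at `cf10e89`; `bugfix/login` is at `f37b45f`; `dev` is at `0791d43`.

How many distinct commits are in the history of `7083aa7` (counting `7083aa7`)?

Walking parent pointers from 7083aa7: reachable set = {0791d43, 4b5a1e4, 59fdc49, 7083aa7, cf10e89}.
That is 5 commits.

5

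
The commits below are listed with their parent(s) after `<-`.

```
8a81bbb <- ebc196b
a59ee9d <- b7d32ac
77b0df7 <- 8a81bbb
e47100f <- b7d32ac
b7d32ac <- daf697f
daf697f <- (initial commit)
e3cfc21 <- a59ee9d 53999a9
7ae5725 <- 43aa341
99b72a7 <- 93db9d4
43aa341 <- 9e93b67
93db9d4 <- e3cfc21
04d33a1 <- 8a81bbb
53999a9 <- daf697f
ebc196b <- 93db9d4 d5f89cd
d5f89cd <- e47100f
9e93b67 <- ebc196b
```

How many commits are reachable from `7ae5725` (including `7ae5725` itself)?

Walking parent pointers from 7ae5725: reachable set = {43aa341, 53999a9, 7ae5725, 93db9d4, 9e93b67, a59ee9d, b7d32ac, d5f89cd, daf697f, e3cfc21, e47100f, ebc196b}.
That is 12 commits.

12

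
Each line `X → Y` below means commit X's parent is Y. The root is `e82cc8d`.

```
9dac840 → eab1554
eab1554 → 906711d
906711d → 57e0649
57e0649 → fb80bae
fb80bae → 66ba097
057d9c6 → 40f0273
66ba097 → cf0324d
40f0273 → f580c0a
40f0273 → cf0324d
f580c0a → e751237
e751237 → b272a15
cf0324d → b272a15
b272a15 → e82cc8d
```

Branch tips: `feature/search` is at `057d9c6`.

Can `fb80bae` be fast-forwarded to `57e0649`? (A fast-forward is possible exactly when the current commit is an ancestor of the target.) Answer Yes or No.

A fast-forward from fb80bae to 57e0649 is possible iff fb80bae is an ancestor of 57e0649.
Ancestors of 57e0649: {57e0649, 66ba097, b272a15, cf0324d, e82cc8d, fb80bae}.
fb80bae is among them, so fast-forward is possible.

Yes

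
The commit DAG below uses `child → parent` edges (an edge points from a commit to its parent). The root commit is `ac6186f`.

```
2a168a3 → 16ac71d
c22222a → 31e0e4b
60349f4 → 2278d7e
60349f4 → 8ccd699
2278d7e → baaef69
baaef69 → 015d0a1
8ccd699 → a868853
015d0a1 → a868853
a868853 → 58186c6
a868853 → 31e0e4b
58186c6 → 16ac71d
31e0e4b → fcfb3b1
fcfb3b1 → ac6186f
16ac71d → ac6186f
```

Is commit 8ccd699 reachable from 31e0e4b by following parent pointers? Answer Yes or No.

No

Ancestors of 31e0e4b: {31e0e4b, ac6186f, fcfb3b1}.
8ccd699 is not in that set, so it is not an ancestor of 31e0e4b.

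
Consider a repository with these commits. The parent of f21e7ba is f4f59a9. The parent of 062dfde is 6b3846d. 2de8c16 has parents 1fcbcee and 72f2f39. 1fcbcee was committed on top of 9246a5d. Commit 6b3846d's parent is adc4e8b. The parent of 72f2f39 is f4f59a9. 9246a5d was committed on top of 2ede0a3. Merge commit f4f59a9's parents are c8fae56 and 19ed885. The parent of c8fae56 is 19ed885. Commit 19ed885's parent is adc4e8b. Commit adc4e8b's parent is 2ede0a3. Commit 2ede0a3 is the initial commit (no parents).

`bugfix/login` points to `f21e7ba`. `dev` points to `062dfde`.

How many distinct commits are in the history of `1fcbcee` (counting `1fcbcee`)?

Walking parent pointers from 1fcbcee: reachable set = {1fcbcee, 2ede0a3, 9246a5d}.
That is 3 commits.

3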